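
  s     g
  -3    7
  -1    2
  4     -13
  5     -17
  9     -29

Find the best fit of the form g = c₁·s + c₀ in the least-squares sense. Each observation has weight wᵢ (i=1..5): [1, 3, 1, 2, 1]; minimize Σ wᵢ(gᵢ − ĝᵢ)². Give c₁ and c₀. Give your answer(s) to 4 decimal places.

XᵀWX·[c₁, c₀]ᵀ = XᵀWg reads: 159·c₁ + 17·c₀ = -510;  17·c₁ + 8·c₀ = -63.
(Σwᵢ·s·s = 159, Σwᵢ·s = 17, Σwᵢ·1 = 8, Σwᵢ·s·g = -510, Σwᵢ·g = -63.)
Determinant 159·8 − 17² = 983.
c₁ = ((-510)·8 − 17·(-63))/983 = -3009/983; c₀ = (159·(-63) − 17·(-510))/983 = -1347/983.

c₁ = -3.0610, c₀ = -1.3703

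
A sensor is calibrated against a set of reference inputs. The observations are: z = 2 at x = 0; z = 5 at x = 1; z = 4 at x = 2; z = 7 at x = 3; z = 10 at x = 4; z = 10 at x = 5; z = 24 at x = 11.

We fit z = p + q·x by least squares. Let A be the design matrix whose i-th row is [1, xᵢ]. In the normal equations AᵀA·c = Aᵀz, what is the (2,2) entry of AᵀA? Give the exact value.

Row 2 ↔ basis x, column 2 ↔ basis x, so (AᵀA)_{2,2} = Σᵢ (x)·(x) = (0)·(0) + (1)·(1) + (2)·(2) + (3)·(3) + (4)·(4) + (5)·(5) + (11)·(11) = 176.

176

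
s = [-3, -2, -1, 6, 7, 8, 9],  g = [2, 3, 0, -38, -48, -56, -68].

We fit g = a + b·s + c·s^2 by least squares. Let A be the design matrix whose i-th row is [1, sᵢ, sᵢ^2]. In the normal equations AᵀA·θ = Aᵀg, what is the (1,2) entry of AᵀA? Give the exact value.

Row 1 ↔ basis 1, column 2 ↔ basis s, so (AᵀA)_{1,2} = Σᵢ s = (1)·(-3) + (1)·(-2) + (1)·(-1) + (1)·(6) + (1)·(7) + (1)·(8) + (1)·(9) = 24.

24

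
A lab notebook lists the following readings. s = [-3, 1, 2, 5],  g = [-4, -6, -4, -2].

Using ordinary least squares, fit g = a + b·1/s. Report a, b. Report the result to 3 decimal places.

Sums needed: Σ1 = 4, Σ1/s = 41/30, Σ1/s·1/s = 1261/900.
For Aᵀg: Σg = -16, Σ1/s·g = -106/15.
Δ = 4·(1261/900) − (41/30)² = 1121/300.
a = ((-16)·(1261/900) − (41/30)·(-106/15))/(1121/300) = -3828/1121; b = (4·(-106/15) − (41/30)·(-16))/(1121/300) = -1920/1121.

a = -3.415, b = -1.713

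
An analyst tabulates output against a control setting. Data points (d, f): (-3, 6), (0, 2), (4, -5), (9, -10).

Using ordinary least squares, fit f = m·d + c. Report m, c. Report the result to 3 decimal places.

Forming XᵀX = [[106, 10]; [10, 4]] and Xᵀf = [-128, -7]ᵀ gives XᵀX·[m, c]ᵀ = Xᵀf.
Determinant 106·4 − 10² = 324.
m = ((-128)·4 − 10·(-7))/324 = -221/162; c = (106·(-7) − 10·(-128))/324 = 269/162.

m = -1.364, c = 1.660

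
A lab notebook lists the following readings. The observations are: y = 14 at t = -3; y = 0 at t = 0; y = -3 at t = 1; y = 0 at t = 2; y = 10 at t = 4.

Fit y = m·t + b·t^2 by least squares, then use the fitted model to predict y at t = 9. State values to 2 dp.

The normal system AᵀA·[m, b]ᵀ = Aᵀy is [[30, 46]; [46, 354]]·[m, b]ᵀ = [-5, 283]ᵀ.
Determinant 30·354 − 46² = 8504.
m = ((-5)·354 − 46·283)/8504 = -3697/2126; b = (30·283 − 46·(-5))/8504 = 1090/1063.
At t = 9: ŷ = (-3697/2126)·(9) + (1090/1063)·(81) = 143307/2126.

ŷ = 67.41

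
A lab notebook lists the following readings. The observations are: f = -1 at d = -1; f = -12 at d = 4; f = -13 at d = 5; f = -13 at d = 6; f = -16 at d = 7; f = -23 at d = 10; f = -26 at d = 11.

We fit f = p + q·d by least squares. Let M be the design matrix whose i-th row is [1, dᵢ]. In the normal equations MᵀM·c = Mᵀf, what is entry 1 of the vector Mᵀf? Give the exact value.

-104

Entry 1 ↔ basis 1, so (Mᵀf)_{1} = Σᵢ fᵢ = (1)·(-1) + (1)·(-12) + (1)·(-13) + (1)·(-13) + (1)·(-16) + (1)·(-23) + (1)·(-26) = -104.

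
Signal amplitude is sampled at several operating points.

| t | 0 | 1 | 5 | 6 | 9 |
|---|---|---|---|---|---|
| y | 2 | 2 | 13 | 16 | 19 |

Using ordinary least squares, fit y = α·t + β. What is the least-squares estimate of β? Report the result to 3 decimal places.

Compute the Gram sums: Σt·t = 143, Σt = 21, Σ1 = 5.
Moment sums: Σt·y = 334, Σy = 52.
Determinant 143·5 − 21² = 274.
α = (334·5 − 21·52)/274 = 289/137; β = (143·52 − 21·334)/274 = 211/137.

β = 1.540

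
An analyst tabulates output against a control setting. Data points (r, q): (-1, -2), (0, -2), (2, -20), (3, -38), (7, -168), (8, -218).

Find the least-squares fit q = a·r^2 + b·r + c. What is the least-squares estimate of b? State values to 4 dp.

b = -2.8817

XᵀX·[a, b, c]ᵀ = Xᵀq reads: 6595·a + 889·b + 127·c = -22608;  889·a + 127·b + 19·c = -3072;  127·a + 19·b + 6·c = -448.
Row-reducing yields a = -18078/6025, b = -17362/6025, c = -12236/6025.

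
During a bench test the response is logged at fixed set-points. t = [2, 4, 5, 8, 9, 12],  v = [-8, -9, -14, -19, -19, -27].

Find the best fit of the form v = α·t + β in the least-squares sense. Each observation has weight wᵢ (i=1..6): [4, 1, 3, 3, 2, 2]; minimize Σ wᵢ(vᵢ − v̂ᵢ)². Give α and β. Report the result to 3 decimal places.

AᵀWA·[α, β]ᵀ = AᵀWv reads: 749·α + 93·β = -1756;  93·α + 15·β = -232.
Eliminating β: 15·(row 1) − 93·(row 2) gives 2586·α = 15·(-1756) − 93·(-232) = -4764, so α = -794/431.
Then β = ((-232) − 93·(-794/431))/15 = -5230/1293.

α = -1.842, β = -4.045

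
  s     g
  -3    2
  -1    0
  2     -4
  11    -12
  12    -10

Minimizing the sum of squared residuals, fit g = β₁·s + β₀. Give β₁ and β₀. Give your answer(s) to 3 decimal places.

Sums needed: Σs·s = 279, Σs = 21, Σ1 = 5.
For Xᵀg: Σs·g = -266, Σg = -24.
XᵀX·[β₁, β₀]ᵀ = Xᵀg becomes [[279, 21]; [21, 5]]·[β₁, β₀]ᵀ = [-266, -24]ᵀ.
det = 279·5 − 21² = 954.
β₁ = ((-266)·5 − 21·(-24))/954 = -413/477; β₀ = (279·(-24) − 21·(-266))/954 = -185/159.

β₁ = -0.866, β₀ = -1.164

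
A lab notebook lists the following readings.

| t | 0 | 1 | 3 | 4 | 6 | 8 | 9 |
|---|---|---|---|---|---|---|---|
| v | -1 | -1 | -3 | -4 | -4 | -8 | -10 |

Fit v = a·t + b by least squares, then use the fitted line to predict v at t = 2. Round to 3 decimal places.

Sums needed: Σt·t = 207, Σt = 31, Σ1 = 7.
And Σt·v = -204, Σv = -31.
So XᵀX·[a, b]ᵀ = Xᵀv: [[207, 31]; [31, 7]]·[a, b]ᵀ = [-204, -31]ᵀ.
Eliminating b: 7·(row 1) − 31·(row 2) gives 488·a = 7·(-204) − 31·(-31) = -467, so a = -467/488.
Then b = ((-31) − 31·(-467/488))/7 = -93/488.
At t = 2: v̂ = (-467/488)·(2) + (-93/488)·(1) = -1027/488.

v̂ = -2.105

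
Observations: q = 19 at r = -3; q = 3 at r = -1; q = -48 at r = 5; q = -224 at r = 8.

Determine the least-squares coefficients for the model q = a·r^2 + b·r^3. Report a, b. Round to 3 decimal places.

Sums needed: Σr^2·r^2 = 4803, Σr^2·r^3 = 35649, Σr^3·r^3 = 278499.
For Xᵀq: Σr^2·q = -15362, Σr^3·q = -121204.
So XᵀX·[a, b]ᵀ = Xᵀq: [[4803, 35649]; [35649, 278499]]·[a, b]ᵀ = [-15362, -121204]ᵀ.
Eliminating b: 278499·(row 1) − 35649·(row 2) gives 66779496·a = 278499·(-15362) − 35649·(-121204) = 42499758, so a = 1011899/1589988.
Then b = ((-121204) − 35649·(1011899/1589988))/278499 = -821497/1589988.

a = 0.636, b = -0.517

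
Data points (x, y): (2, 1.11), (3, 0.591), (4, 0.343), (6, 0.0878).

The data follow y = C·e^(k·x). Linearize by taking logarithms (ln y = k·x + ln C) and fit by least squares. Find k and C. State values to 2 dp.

With ln yᵢ as the transformed response and xᵢ as the regressor:
Sums: Σx = 15.0000, Σ(x)² = 65.0000, Σln y = -3.9243, Σx·ln y = -20.2454.
Normal system: [[65.0000, 15.0000]; [15.0000, 4]]·[k, ln C]ᵀ = [-20.2454, -3.9243]ᵀ.
Δ = 65.0000·4 − (15.0000)² = 35.0000; k = (-20.2454·4 − 15.0000·-3.9243)/35.0000 = -0.63191, ln C = (65.0000·-3.9243 − 15.0000·-20.2454)/35.0000 = 1.38860, so C = exp(1.38860) = 4.00924.

k = -0.63, C = 4.01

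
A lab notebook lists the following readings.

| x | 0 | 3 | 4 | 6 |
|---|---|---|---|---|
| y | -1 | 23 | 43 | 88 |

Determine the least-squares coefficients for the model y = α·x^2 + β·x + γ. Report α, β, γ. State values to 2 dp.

From the data, Σx^2·x^2 = 1633, Σx^2·x = 307, Σx^2 = 61, Σx·x = 61, Σx = 13, Σ1 = 4.
Moment sums: Σx^2·y = 4063, Σx·y = 769, Σy = 153.
AᵀA·[α, β, γ]ᵀ = Aᵀy becomes [[1633, 307, 61]; [307, 61, 13]; [61, 13, 4]]·[α, β, γ]ᵀ = [4063, 769, 153]ᵀ.
Inverting the 3×3 Gram matrix, [α, β, γ]ᵀ = [32/15, 53/25, -88/75]ᵀ.

α = 2.13, β = 2.12, γ = -1.17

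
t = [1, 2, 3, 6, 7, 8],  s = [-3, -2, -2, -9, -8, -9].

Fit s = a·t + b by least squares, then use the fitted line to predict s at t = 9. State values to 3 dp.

ŝ = -10.542

Forming XᵀX = [[163, 27]; [27, 6]] and Xᵀs = [-195, -33]ᵀ gives XᵀX·[a, b]ᵀ = Xᵀs.
Eliminating b: 6·(row 1) − 27·(row 2) gives 249·a = 6·(-195) − 27·(-33) = -279, so a = -93/83.
Then b = ((-33) − 27·(-93/83))/6 = -38/83.
At t = 9: ŝ = (-93/83)·(9) + (-38/83)·(1) = -875/83.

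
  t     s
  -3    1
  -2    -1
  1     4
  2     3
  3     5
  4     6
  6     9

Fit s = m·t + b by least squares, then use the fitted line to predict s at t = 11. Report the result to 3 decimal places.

ŝ = 12.958

Normal-equation sums: Σt·t = 79, Σt = 11, Σ1 = 7.
Right-hand side: Σt·s = 102, Σs = 27.
XᵀX·[m, b]ᵀ = Xᵀs becomes [[79, 11]; [11, 7]]·[m, b]ᵀ = [102, 27]ᵀ.
Eliminating b: 7·(row 1) − 11·(row 2) gives 432·m = 7·102 − 11·27 = 417, so m = 139/144.
Then b = (27 − 11·(139/144))/7 = 337/144.
At t = 11: ŝ = (139/144)·(11) + (337/144)·(1) = 311/24.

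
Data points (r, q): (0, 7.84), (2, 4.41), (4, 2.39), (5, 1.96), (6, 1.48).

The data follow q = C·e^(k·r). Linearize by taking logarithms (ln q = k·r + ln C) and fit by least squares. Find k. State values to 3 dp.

Linearized form: ln q = k·r + ln C. From the 5 transformed points,
Σr = 17.0000, Σ(r)² = 81.0000, Σln q = 5.4794, Σr·ln q = 12.1699.
Equations: 81.0000·k + 17.0000·ln C = 12.1699;  17.0000·k + 5·ln C = 5.4794.
Δ = 81.0000·5 − (17.0000)² = 116.0000; k = (12.1699·5 − 17.0000·5.4794)/116.0000 = -0.27845, ln C = (81.0000·5.4794 − 17.0000·12.1699)/116.0000 = 2.04261.

k = -0.278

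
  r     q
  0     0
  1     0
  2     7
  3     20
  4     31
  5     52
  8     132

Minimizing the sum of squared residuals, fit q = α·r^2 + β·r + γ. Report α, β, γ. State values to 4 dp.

α = 2.0678, β = 0.0783, γ = -0.8383

Compute the Gram sums: Σr^2·r^2 = 5075, Σr^2·r = 737, Σr^2 = 119, Σr·r = 119, Σr = 23, Σ1 = 7.
Moment sums: Σr^2·q = 10452, Σr·q = 1514, Σq = 242.
Normal equations: [[5075, 737, 119]; [737, 119, 23]; [119, 23, 7]]·[α, β, γ]ᵀ = [10452, 1514, 242]ᵀ.
Inverting the 3×3 Gram matrix, [α, β, γ]ᵀ = [46420/22449, 251/3207, -6273/7483]ᵀ.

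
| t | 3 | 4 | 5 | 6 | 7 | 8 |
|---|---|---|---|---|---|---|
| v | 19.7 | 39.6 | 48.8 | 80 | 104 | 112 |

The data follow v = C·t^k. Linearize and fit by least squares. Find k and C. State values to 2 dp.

k = 1.80, C = 2.91

Taking logs, ln v = k·ln t + ln C, so regress ln v on ln t.
Σln t = 9.9115, Σ(ln t)² = 17.0401, Σln v = 24.2921, Σln t·ln v = 41.3325.
Equations: 17.0401·k + 9.9115·ln C = 41.3325;  9.9115·k + 6·ln C = 24.2921.
Slope k = (n·Σln t·ln v − Σln t·Σln v)/(n·Σ(ln t)² − (Σln t)²) = (6·41.3325 − 9.9115·24.2921)/4.0036 = 1.80460; ln C = (Σln v − k·Σln t)/n = 1.06765, so C = exp(1.06765) = 2.90854.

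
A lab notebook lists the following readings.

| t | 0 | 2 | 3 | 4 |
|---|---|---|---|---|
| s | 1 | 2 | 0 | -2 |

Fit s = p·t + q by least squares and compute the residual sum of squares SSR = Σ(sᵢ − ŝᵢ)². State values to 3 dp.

Forming XᵀX = [[29, 9]; [9, 4]] and Xᵀs = [-4, 1]ᵀ gives XᵀX·[p, q]ᵀ = Xᵀs.
Determinant 29·4 − 9² = 35.
p = ((-4)·4 − 9·1)/35 = -5/7; q = (29·1 − 9·(-4))/35 = 13/7.
Residuals: -6/7, 11/7, 2/7, -1; SSR = 30/7.

SSR = 4.286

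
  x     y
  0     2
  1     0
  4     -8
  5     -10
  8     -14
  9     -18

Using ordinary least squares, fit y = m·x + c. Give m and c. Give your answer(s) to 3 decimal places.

m = -2.137, c = 1.618

Setting ∂/∂m … = 0 gives: 187·m + 27·c = -356;  27·m + 6·c = -48.
(Σx·x = 187, Σx = 27, Σ1 = 6, Σx·y = -356, Σy = -48.)
Eliminating c: 6·(row 1) − 27·(row 2) gives 393·m = 6·(-356) − 27·(-48) = -840, so m = -280/131.
Then c = ((-48) − 27·(-280/131))/6 = 212/131.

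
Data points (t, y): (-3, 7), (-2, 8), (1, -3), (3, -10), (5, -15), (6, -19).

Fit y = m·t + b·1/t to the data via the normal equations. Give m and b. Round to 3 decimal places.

m = -3.062, b = -0.300

The normal equations are: 84·m + 6·b = -259;  6·m + (77/50)·b = -113/6.
(Σt·t = 84, Σt·1/t = 6, Σ1/t·1/t = 77/50, Σt·y = -259, Σ1/t·y = -113/6.)
Eliminating b: (77/50)·(row 1) − 6·(row 2) gives (2334/25)·m = (77/50)·(-259) − 6·(-113/6) = -14293/50, so m = -14293/4668.
Then b = ((-113/6) − 6·(-14293/4668))/(77/50) = -350/1167.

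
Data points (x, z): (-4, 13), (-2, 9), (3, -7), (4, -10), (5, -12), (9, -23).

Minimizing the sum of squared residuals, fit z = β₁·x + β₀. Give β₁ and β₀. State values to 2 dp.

The normal equations are: 151·β₁ + 15·β₀ = -398;  15·β₁ + 6·β₀ = -30.
(Σx·x = 151, Σx = 15, Σ1 = 6, Σx·z = -398, Σz = -30.)
Eliminating β₀: 6·(row 1) − 15·(row 2) gives 681·β₁ = 6·(-398) − 15·(-30) = -1938, so β₁ = -646/227.
Then β₀ = ((-30) − 15·(-646/227))/6 = 480/227.

β₁ = -2.85, β₀ = 2.11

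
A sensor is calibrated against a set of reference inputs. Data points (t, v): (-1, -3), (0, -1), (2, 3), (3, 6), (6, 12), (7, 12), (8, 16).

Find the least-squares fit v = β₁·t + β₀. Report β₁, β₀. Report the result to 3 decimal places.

Normal-equation sums: Σt·t = 163, Σt = 25, Σ1 = 7.
For Mᵀv: Σt·v = 311, Σv = 45.
MᵀM·[β₁, β₀]ᵀ = Mᵀv becomes [[163, 25]; [25, 7]]·[β₁, β₀]ᵀ = [311, 45]ᵀ.
Δ = 163·7 − 25² = 516.
β₁ = (311·7 − 25·45)/516 = 263/129; β₀ = (163·45 − 25·311)/516 = -110/129.

β₁ = 2.039, β₀ = -0.853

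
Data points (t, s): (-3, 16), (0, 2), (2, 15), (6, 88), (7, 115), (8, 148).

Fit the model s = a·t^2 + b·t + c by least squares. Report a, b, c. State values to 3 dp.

a = 2.041, b = 1.823, c = 2.805

Sums needed: Σt^2·t^2 = 7890, Σt^2·t = 1052, Σt^2 = 162, Σt·t = 162, Σt = 20, Σ1 = 6.
Right-hand side: Σt^2·s = 18479, Σt·s = 2499, Σs = 384.
Normal equations: [[7890, 1052, 162]; [1052, 162, 20]; [162, 20, 6]]·[a, b, c]ᵀ = [18479, 2499, 384]ᵀ.
Inverting the 3×3 Gram matrix, [a, b, c]ᵀ = [223681/109572, 33293/18262, 307361/109572]ᵀ.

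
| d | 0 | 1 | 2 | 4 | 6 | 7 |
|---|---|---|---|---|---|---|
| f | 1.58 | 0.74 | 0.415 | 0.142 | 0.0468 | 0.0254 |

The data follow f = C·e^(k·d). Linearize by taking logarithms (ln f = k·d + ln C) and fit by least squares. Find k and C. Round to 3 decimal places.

k = -0.574, C = 1.413

Linearized form: ln f = k·d + ln C. From the 6 transformed points,
Over the data: Σd = 20.0000, Σ(d)² = 106.0000, Σln f = -9.4100, Σd·ln f = -53.9500.
Normal system: [[106.0000, 20.0000]; [20.0000, 6]]·[k, ln C]ᵀ = [-53.9500, -9.4100]ᵀ.
Slope k = (n·Σd·ln f − Σd·Σln f)/(n·Σ(d)² − (Σd)²) = (6·-53.9500 − 20.0000·-9.4100)/236.0000 = -0.57416; ln C = (Σln f − k·Σd)/n = 0.34553, so C = exp(0.34553) = 1.41274.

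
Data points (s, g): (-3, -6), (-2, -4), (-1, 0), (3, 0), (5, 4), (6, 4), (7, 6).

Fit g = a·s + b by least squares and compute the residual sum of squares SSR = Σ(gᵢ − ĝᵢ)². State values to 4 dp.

Normal-equation sums: Σs·s = 133, Σs = 15, Σ1 = 7.
And Σs·g = 112, Σg = 4.
MᵀM·[a, b]ᵀ = Mᵀg becomes [[133, 15]; [15, 7]]·[a, b]ᵀ = [112, 4]ᵀ.
Determinant 133·7 − 15² = 706.
a = (112·7 − 15·4)/706 = 362/353; b = (133·4 − 15·112)/706 = -574/353.
Residuals: -458/353, -114/353, 936/353, -512/353, 176/353, -186/353, 158/353; SSR = 4112/353.

SSR = 11.6487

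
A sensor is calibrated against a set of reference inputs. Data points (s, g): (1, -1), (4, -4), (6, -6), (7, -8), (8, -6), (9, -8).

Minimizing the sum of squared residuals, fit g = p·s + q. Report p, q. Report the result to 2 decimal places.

p = -0.85, q = -0.53

The normal equations are: 247·p + 35·q = -229;  35·p + 6·q = -33.
Determinant 247·6 − 35² = 257.
p = ((-229)·6 − 35·(-33))/257 = -219/257; q = (247·(-33) − 35·(-229))/257 = -136/257.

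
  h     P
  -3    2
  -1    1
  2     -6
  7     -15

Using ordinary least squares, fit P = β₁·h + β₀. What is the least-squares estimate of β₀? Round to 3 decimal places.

Entries of MᵀM: Σh·h = 63, Σh = 5, Σ1 = 4.
Moment sums: Σh·P = -124, ΣP = -18.
Normal equations: [[63, 5]; [5, 4]]·[β₁, β₀]ᵀ = [-124, -18]ᵀ.
Eliminating β₀: 4·(row 1) − 5·(row 2) gives 227·β₁ = 4·(-124) − 5·(-18) = -406, so β₁ = -406/227.
Then β₀ = ((-18) − 5·(-406/227))/4 = -514/227.

β₀ = -2.264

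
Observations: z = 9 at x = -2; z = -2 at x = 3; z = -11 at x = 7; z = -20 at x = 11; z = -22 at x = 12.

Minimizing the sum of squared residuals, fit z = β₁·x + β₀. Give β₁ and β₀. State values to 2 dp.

Entries of AᵀA: Σx·x = 327, Σx = 31, Σ1 = 5.
Right-hand side: Σx·z = -585, Σz = -46.
Δ = 327·5 − 31² = 674.
β₁ = ((-585)·5 − 31·(-46))/674 = -1499/674; β₀ = (327·(-46) − 31·(-585))/674 = 3093/674.

β₁ = -2.22, β₀ = 4.59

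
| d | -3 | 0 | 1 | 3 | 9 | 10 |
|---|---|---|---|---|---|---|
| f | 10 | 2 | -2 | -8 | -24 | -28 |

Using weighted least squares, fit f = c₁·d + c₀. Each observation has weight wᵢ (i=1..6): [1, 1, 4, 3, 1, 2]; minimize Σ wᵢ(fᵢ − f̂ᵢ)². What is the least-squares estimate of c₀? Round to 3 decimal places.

Sums needed: Σwᵢ·d·d = 321, Σwᵢ·d = 39, Σwᵢ·1 = 12.
Right-hand side: Σwᵢ·d·f = -886, Σwᵢ·f = -100.
So MᵀWM·[c₁, c₀]ᵀ = MᵀWf: [[321, 39]; [39, 12]]·[c₁, c₀]ᵀ = [-886, -100]ᵀ.
Determinant 321·12 − 39² = 2331.
c₁ = ((-886)·12 − 39·(-100))/2331 = -748/259; c₀ = (321·(-100) − 39·(-886))/2331 = 818/777.

c₀ = 1.053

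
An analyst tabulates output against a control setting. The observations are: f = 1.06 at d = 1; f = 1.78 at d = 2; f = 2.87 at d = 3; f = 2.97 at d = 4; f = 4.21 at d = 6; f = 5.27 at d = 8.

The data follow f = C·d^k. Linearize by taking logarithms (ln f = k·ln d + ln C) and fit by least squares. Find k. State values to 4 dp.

k = 0.7666

Let Y = ln f. Fitting Y = k·ln d + ln C by least squares:
AᵀA = [[11.1437, 7.0493]; [7.0493, 6]], rhs = [9.0987, 5.8772]ᵀ  (here Σln d = 7.0493, Σ(ln d)² = 11.1437, Σln f = 5.8772, Σln d·ln f = 9.0987).
Slope k = (n·Σln d·ln f − Σln d·Σln f)/(n·Σ(ln d)² − (Σln d)²) = (6·9.0987 − 7.0493·5.8772)/17.1702 = 0.76656; ln C = (Σln f − k·Σln d)/n = 0.07892.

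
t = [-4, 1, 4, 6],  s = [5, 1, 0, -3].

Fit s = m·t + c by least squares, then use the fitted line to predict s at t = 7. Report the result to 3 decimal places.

Normal-equation sums: Σt·t = 69, Σt = 7, Σ1 = 4.
For Mᵀs: Σt·s = -37, Σs = 3.
Determinant 69·4 − 7² = 227.
m = ((-37)·4 − 7·3)/227 = -169/227; c = (69·3 − 7·(-37))/227 = 466/227.
At t = 7: ŝ = (-169/227)·(7) + (466/227)·(1) = -717/227.

ŝ = -3.159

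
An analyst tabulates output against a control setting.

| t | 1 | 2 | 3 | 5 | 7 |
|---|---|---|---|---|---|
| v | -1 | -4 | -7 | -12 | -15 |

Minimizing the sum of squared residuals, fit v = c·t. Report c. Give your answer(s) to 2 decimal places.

c = -2.22

Normal-equation sums: Σt·t = 88.
And Σt·v = -195.
So MᵀM·[c]ᵀ = Mᵀv: [[88]]·[c]ᵀ = [-195]ᵀ.
c = (-195)/88 = -2.21591.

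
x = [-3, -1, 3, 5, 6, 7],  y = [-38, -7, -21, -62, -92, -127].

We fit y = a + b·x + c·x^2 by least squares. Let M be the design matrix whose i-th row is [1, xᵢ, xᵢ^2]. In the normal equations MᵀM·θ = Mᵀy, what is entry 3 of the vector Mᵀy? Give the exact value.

Entry 3 ↔ basis x^2, so (Mᵀy)_{3} = Σᵢ (x^2)·yᵢ = (9)·(-38) + (1)·(-7) + (9)·(-21) + (25)·(-62) + (36)·(-92) + (49)·(-127) = -11623.

-11623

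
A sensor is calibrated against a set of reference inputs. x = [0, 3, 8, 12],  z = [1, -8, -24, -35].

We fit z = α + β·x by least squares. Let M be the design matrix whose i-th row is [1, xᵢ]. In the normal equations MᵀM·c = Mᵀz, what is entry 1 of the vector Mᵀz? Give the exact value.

-66

Entry 1 ↔ basis 1, so (Mᵀz)_{1} = Σᵢ zᵢ = (1)·(1) + (1)·(-8) + (1)·(-24) + (1)·(-35) = -66.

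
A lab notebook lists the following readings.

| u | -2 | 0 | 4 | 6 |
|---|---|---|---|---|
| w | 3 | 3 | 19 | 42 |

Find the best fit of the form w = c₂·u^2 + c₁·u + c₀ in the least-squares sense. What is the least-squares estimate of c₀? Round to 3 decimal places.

c₀ = 1.600

With design matrix A, AᵀA = [[1568, 272, 56]; [272, 56, 8]; [56, 8, 4]] and Aᵀw = [1828, 322, 67]ᵀ.
Solving the 3×3 system (Gaussian elimination) gives c₂ = 23/24, c₁ = 13/15, c₀ = 8/5.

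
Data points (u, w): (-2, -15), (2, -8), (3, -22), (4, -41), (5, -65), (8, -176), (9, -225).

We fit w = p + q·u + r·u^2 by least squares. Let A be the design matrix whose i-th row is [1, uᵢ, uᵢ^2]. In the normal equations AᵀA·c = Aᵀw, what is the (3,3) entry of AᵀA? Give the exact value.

Row 3 ↔ basis u^2, column 3 ↔ basis u^2, so (AᵀA)_{3,3} = Σᵢ (u^2)·(u^2) = (4)·(4) + (4)·(4) + (9)·(9) + (16)·(16) + (25)·(25) + (64)·(64) + (81)·(81) = 11651.

11651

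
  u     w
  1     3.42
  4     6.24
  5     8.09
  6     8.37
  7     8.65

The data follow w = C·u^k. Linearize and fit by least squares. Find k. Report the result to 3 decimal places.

Taking logs, ln w = k·ln u + ln C, so regress ln w on ln u.
AᵀA = [[11.5091, 6.7334]; [6.7334, 5]], rhs = [13.9083, 9.4335]ᵀ  (here Σln u = 6.7334, Σ(ln u)² = 11.5091, Σln w = 9.4335, Σln u·ln w = 13.9083).
Slope k = (n·Σln u·ln w − Σln u·Σln w)/(n·Σ(ln u)² − (Σln u)²) = (5·13.9083 − 6.7334·9.4335)/12.2067 = 0.49335; ln C = (Σln w − k·Σln u)/n = 1.22230.

k = 0.493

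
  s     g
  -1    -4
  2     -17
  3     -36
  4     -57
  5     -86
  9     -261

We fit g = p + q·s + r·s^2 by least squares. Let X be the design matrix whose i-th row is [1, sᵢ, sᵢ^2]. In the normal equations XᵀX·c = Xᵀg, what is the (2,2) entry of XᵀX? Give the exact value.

Row 2 ↔ basis s, column 2 ↔ basis s, so (XᵀX)_{2,2} = Σᵢ (s)·(s) = (-1)·(-1) + (2)·(2) + (3)·(3) + (4)·(4) + (5)·(5) + (9)·(9) = 136.

136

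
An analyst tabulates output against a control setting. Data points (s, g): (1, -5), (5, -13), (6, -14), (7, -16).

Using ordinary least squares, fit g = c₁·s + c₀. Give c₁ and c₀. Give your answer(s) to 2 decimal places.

c₁ = -1.83, c₀ = -3.30

The normal equations are: 111·c₁ + 19·c₀ = -266;  19·c₁ + 4·c₀ = -48.
det = 111·4 − 19² = 83.
c₁ = ((-266)·4 − 19·(-48))/83 = -152/83; c₀ = (111·(-48) − 19·(-266))/83 = -274/83.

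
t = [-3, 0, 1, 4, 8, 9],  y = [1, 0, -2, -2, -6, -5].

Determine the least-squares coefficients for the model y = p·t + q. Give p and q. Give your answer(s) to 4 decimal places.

p = -0.5564, q = -0.5714

XᵀX·[p, q]ᵀ = Xᵀy reads: 171·p + 19·q = -106;  19·p + 6·q = -14.
Eliminating q: 6·(row 1) − 19·(row 2) gives 665·p = 6·(-106) − 19·(-14) = -370, so p = -74/133.
Then q = ((-14) − 19·(-74/133))/6 = -4/7.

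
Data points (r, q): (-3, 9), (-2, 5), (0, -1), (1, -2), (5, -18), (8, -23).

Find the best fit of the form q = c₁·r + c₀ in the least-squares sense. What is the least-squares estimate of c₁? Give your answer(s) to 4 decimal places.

Entries of MᵀM: Σr·r = 103, Σr = 9, Σ1 = 6.
Moment sums: Σr·q = -313, Σq = -30.
Normal equations: [[103, 9]; [9, 6]]·[c₁, c₀]ᵀ = [-313, -30]ᵀ.
Eliminating c₀: 6·(row 1) − 9·(row 2) gives 537·c₁ = 6·(-313) − 9·(-30) = -1608, so c₁ = -536/179.
Then c₀ = ((-30) − 9·(-536/179))/6 = -91/179.

c₁ = -2.9944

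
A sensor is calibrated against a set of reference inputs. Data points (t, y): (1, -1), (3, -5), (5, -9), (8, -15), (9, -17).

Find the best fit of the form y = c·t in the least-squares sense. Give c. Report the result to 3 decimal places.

Setting ∂/∂c … = 0 gives: 180·c = -334.
c = (-334)/180 = -1.85556.

c = -1.856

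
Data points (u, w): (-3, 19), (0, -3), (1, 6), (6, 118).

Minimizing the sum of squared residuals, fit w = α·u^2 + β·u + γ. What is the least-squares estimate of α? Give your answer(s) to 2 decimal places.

α = 2.93

MᵀM·[α, β, γ]ᵀ = Mᵀw reads: 1378·α + 190·β + 46·γ = 4425;  190·α + 46·β + 4·γ = 657;  46·α + 4·β + 4·γ = 140.
Inverting the 3×3 Gram matrix, [α, β, γ]ᵀ = [7297/2487, 11191/4974, -822/829]ᵀ.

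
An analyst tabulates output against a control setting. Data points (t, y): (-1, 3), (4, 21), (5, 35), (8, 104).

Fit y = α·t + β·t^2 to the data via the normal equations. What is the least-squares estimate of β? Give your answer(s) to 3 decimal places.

β = 1.928

Normal-equation sums: Σt·t = 106, Σt·t^2 = 700, Σt^2·t^2 = 4978.
Right-hand side: Σt·y = 1088, Σt^2·y = 7870.
Normal equations: [[106, 700]; [700, 4978]]·[α, β]ᵀ = [1088, 7870]ᵀ.
Eliminating β: 4978·(row 1) − 700·(row 2) gives 37668·α = 4978·1088 − 700·7870 = -92936, so α = -23234/9417.
Then β = (7870 − 700·(-23234/9417))/4978 = 18155/9417.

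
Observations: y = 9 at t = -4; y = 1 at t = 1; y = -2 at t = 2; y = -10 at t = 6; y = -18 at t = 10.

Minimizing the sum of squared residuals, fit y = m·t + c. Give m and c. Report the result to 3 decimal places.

Setting ∂/∂m … = 0 gives: 157·m + 15·c = -279;  15·m + 5·c = -20.
(Σt·t = 157, Σt = 15, Σ1 = 5, Σt·y = -279, Σy = -20.)
det = 157·5 − 15² = 560.
m = ((-279)·5 − 15·(-20))/560 = -219/112; c = (157·(-20) − 15·(-279))/560 = 209/112.

m = -1.955, c = 1.866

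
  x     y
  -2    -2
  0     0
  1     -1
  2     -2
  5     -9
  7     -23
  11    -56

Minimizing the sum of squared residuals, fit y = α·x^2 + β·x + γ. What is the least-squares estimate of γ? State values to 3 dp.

Entries of MᵀM: Σx^2·x^2 = 17700, Σx^2·x = 1800, Σx^2 = 204, Σx·x = 204, Σx = 24, Σ1 = 7.
Right-hand side: Σx^2·y = -8145, Σx·y = -823, Σy = -93.
So MᵀM·[α, β, γ]ᵀ = Mᵀy: [[17700, 1800, 204]; [1800, 204, 24]; [204, 24, 7]]·[α, β, γ]ᵀ = [-8145, -823, -93]ᵀ.
Inverting the 3×3 Gram matrix, [α, β, γ]ᵀ = [-20735/42676, 32179/128028, 130/10669]ᵀ.

γ = 0.012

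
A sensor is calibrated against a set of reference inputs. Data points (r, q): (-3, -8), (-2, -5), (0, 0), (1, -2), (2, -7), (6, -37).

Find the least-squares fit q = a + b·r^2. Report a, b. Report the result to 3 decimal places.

Forming AᵀA = [[6, 54]; [54, 1410]] and Aᵀq = [-59, -1454]ᵀ gives AᵀA·[a, b]ᵀ = Aᵀq.
Δ = 6·1410 − 54² = 5544.
a = ((-59)·1410 − 54·(-1454))/5544 = -779/924; b = (6·(-1454) − 54·(-59))/5544 = -923/924.

a = -0.843, b = -0.999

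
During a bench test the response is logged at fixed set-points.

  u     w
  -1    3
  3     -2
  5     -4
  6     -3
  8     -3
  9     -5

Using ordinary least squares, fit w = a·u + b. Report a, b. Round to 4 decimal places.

From the data, Σu·u = 216, Σu = 30, Σ1 = 6.
Moment sums: Σu·w = -116, Σw = -14.
Normal equations: [[216, 30]; [30, 6]]·[a, b]ᵀ = [-116, -14]ᵀ.
Eliminating b: 6·(row 1) − 30·(row 2) gives 396·a = 6·(-116) − 30·(-14) = -276, so a = -23/33.
Then b = ((-14) − 30·(-23/33))/6 = 38/33.

a = -0.6970, b = 1.1515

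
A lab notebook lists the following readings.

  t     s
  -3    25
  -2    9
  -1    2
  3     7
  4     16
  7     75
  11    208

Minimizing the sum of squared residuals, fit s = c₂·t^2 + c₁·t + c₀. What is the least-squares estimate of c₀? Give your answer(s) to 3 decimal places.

With design matrix M, MᵀM = [[17477, 1729, 209]; [1729, 209, 19]; [209, 19, 7]] and Mᵀs = [29425, 2803, 342]ᵀ.
Inverting the 3×3 Gram matrix, [c₂, c₁, c₀]ᵀ = [156013/77262, -4392905/1467978, -42624/12877]ᵀ.

c₀ = -3.310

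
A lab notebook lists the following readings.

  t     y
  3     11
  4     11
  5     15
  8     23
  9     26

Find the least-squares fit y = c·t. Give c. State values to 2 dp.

c = 2.92

Entries of MᵀM: Σt·t = 195.
Right-hand side: Σt·y = 570.
c = 570/195 = 2.92308.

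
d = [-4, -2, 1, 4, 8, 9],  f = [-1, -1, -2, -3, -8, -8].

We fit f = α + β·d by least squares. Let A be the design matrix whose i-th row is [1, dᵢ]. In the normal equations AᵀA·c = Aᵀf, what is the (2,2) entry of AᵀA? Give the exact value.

182

Row 2 ↔ basis d, column 2 ↔ basis d, so (AᵀA)_{2,2} = Σᵢ (d)·(d) = (-4)·(-4) + (-2)·(-2) + (1)·(1) + (4)·(4) + (8)·(8) + (9)·(9) = 182.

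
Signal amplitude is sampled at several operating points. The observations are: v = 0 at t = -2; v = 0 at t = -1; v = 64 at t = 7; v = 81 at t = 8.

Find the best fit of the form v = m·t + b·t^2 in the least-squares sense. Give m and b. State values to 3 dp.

The normal system MᵀM·[m, b]ᵀ = Mᵀv is [[118, 846]; [846, 6514]]·[m, b]ᵀ = [1096, 8320]ᵀ.
Δ = 118·6514 − 846² = 52936.
m = (1096·6514 − 846·8320)/52936 = 12578/6617; b = (118·8320 − 846·1096)/52936 = 6818/6617.

m = 1.901, b = 1.030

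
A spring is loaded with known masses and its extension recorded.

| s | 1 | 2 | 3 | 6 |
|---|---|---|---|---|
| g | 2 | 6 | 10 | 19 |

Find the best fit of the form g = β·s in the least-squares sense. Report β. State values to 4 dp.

β = 3.1600

From the data, Σs·s = 50.
Moment sums: Σs·g = 158.
Normal equations: [[50]]·[β]ᵀ = [158]ᵀ.
Hence β = 158 / 50 ≈ 3.16.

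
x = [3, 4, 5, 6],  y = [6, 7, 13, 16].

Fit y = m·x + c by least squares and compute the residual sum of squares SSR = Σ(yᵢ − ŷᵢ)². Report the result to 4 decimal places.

SSR = 4.2000

Sums needed: Σx·x = 86, Σx = 18, Σ1 = 4.
For Aᵀy: Σx·y = 207, Σy = 42.
Normal equations: [[86, 18]; [18, 4]]·[m, c]ᵀ = [207, 42]ᵀ.
Eliminating c: 4·(row 1) − 18·(row 2) gives 20·m = 4·207 − 18·42 = 72, so m = 18/5.
Then c = (42 − 18·(18/5))/4 = -57/10.
Residuals: 9/10, -17/10, 7/10, 1/10; SSR = 21/5.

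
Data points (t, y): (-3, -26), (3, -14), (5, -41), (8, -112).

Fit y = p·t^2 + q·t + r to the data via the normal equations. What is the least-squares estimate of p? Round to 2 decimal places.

Normal-equation sums: Σt^2·t^2 = 4883, Σt^2·t = 637, Σt^2 = 107, Σt·t = 107, Σt = 13, Σ1 = 4.
And Σt^2·y = -8553, Σt·y = -1065, Σy = -193.
So XᵀX·[p, q, r]ᵀ = Xᵀy: [[4883, 637, 107]; [637, 107, 13]; [107, 13, 4]]·[p, q, r]ᵀ = [-8553, -1065, -193]ᵀ.
Solving the 3×3 system (Gaussian elimination) gives p = -61933/31452, q = 64031/31452, r = -5746/2621.

p = -1.97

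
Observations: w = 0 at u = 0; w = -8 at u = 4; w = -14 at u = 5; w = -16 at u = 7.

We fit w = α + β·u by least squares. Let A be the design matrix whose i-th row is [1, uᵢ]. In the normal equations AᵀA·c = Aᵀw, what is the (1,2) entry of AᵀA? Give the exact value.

16

Row 1 ↔ basis 1, column 2 ↔ basis u, so (AᵀA)_{1,2} = Σᵢ u = (1)·(0) + (1)·(4) + (1)·(5) + (1)·(7) = 16.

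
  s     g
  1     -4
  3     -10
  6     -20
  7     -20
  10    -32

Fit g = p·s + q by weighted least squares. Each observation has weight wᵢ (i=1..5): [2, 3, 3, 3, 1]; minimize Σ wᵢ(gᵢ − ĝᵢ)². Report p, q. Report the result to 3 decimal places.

p = -2.952, q = -1.071

From the data, Σwᵢ·s·s = 384, Σwᵢ·s = 60, Σwᵢ·1 = 12.
Right-hand side: Σwᵢ·s·g = -1198, Σwᵢ·g = -190.
MᵀWM·[p, q]ᵀ = MᵀWg becomes [[384, 60]; [60, 12]]·[p, q]ᵀ = [-1198, -190]ᵀ.
Determinant 384·12 − 60² = 1008.
p = ((-1198)·12 − 60·(-190))/1008 = -62/21; q = (384·(-190) − 60·(-1198))/1008 = -15/14.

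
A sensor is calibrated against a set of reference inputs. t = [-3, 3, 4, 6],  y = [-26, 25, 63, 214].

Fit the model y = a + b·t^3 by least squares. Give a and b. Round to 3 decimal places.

Forming MᵀM = [[4, 280]; [280, 52210]] and Mᵀy = [276, 51633]ᵀ gives MᵀM·[a, b]ᵀ = Mᵀy.
Δ = 4·52210 − 280² = 130440.
a = (276·52210 − 280·51633)/130440 = -394/1087; b = (4·51633 − 280·276)/130440 = 10771/10870.

a = -0.362, b = 0.991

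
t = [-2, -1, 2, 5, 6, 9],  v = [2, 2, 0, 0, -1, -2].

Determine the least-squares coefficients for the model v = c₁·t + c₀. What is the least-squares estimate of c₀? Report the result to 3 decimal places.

The normal system XᵀX·[c₁, c₀]ᵀ = Xᵀv is [[151, 19]; [19, 6]]·[c₁, c₀]ᵀ = [-30, 1]ᵀ.
det = 151·6 − 19² = 545.
c₁ = ((-30)·6 − 19·1)/545 = -199/545; c₀ = (151·1 − 19·(-30))/545 = 721/545.

c₀ = 1.323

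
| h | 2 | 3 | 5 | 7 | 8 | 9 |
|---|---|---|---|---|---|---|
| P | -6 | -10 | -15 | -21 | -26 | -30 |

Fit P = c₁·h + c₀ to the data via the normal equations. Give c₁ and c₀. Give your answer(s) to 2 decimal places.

c₁ = -3.31, c₀ = 0.73

Compute the Gram sums: Σh·h = 232, Σh = 34, Σ1 = 6.
Right-hand side: Σh·P = -742, ΣP = -108.
AᵀA·[c₁, c₀]ᵀ = AᵀP becomes [[232, 34]; [34, 6]]·[c₁, c₀]ᵀ = [-742, -108]ᵀ.
Eliminating c₀: 6·(row 1) − 34·(row 2) gives 236·c₁ = 6·(-742) − 34·(-108) = -780, so c₁ = -195/59.
Then c₀ = ((-108) − 34·(-195/59))/6 = 43/59.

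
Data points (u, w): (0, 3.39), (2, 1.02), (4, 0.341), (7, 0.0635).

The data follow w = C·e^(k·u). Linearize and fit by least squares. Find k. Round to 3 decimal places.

k = -0.566

Let Y = ln w. Fitting Y = k·u + ln C by least squares:
XᵀX = [[69.0000, 13.0000]; [13.0000, 4]], rhs = [-23.5609, -2.5920]ᵀ  (here Σu = 13.0000, Σ(u)² = 69.0000, Σln w = -2.5920, Σu·ln w = -23.5609).
Δ = 69.0000·4 − (13.0000)² = 107.0000; k = (-23.5609·4 − 13.0000·-2.5920)/107.0000 = -0.56587, ln C = (69.0000·-2.5920 − 13.0000·-23.5609)/107.0000 = 1.19109.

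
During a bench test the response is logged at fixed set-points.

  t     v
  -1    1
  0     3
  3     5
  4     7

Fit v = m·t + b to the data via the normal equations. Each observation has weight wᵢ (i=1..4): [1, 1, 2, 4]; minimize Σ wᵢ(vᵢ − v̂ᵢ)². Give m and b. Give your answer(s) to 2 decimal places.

Sums needed: Σwᵢ·t·t = 83, Σwᵢ·t = 21, Σwᵢ·1 = 8.
Moment sums: Σwᵢ·t·v = 141, Σwᵢ·v = 42.
Δ = 83·8 − 21² = 223.
m = (141·8 − 21·42)/223 = 246/223; b = (83·42 − 21·141)/223 = 525/223.

m = 1.10, b = 2.35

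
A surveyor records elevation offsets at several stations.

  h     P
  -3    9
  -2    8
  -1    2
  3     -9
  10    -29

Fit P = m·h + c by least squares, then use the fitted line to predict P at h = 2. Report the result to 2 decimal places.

XᵀX·[m, c]ᵀ = XᵀP reads: 123·m + 7·c = -362;  7·m + 5·c = -19.
(Σh·h = 123, Σh = 7, Σ1 = 5, Σh·P = -362, ΣP = -19.)
Determinant 123·5 − 7² = 566.
m = ((-362)·5 − 7·(-19))/566 = -1677/566; c = (123·(-19) − 7·(-362))/566 = 197/566.
At h = 2: P̂ = (-1677/566)·(2) + (197/566)·(1) = -3157/566.

P̂ = -5.58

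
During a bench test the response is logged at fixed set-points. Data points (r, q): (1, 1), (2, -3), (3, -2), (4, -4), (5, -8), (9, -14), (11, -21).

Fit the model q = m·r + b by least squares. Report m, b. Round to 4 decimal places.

m = -2.0610, b = 3.0192

Sums needed: Σr·r = 257, Σr = 35, Σ1 = 7.
Moment sums: Σr·q = -424, Σq = -51.
So MᵀM·[m, b]ᵀ = Mᵀq: [[257, 35]; [35, 7]]·[m, b]ᵀ = [-424, -51]ᵀ.
Eliminating b: 7·(row 1) − 35·(row 2) gives 574·m = 7·(-424) − 35·(-51) = -1183, so m = -169/82.
Then b = ((-51) − 35·(-169/82))/7 = 1733/574.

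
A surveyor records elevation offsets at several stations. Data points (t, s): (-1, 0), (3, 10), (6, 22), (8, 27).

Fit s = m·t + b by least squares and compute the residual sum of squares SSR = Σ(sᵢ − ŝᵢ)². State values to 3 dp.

SSR = 4.402

Entries of MᵀM: Σt·t = 110, Σt = 16, Σ1 = 4.
Moment sums: Σt·s = 378, Σs = 59.
Normal equations: [[110, 16]; [16, 4]]·[m, b]ᵀ = [378, 59]ᵀ.
Determinant 110·4 − 16² = 184.
m = (378·4 − 16·59)/184 = 71/23; b = (110·59 − 16·378)/184 = 221/92.
Residuals: 63/92, -153/92, 99/92, -9/92; SSR = 405/92.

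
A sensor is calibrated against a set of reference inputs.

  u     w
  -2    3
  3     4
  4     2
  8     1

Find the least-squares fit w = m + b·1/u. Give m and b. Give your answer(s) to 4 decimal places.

Forming XᵀX = [[4, 5/24]; [5/24, 253/576]] and Xᵀw = [10, 11/24]ᵀ gives XᵀX·[m, b]ᵀ = Xᵀw.
Eliminating b: (253/576)·(row 1) − (5/24)·(row 2) gives (329/192)·m = (253/576)·10 − (5/24)·(11/24) = 275/64, so m = 825/329.
Then b = ((11/24) − (5/24)·(825/329))/(253/576) = -48/329.

m = 2.5076, b = -0.1459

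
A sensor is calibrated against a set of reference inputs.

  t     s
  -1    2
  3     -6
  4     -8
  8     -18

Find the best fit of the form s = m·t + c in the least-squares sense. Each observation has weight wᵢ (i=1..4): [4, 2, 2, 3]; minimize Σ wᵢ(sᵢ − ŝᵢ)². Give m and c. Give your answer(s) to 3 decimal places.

From the data, Σwᵢ·t·t = 246, Σwᵢ·t = 34, Σwᵢ·1 = 11.
And Σwᵢ·t·s = -540, Σwᵢ·s = -74.
So AᵀWA·[m, c]ᵀ = AᵀWs: [[246, 34]; [34, 11]]·[m, c]ᵀ = [-540, -74]ᵀ.
Eliminating c: 11·(row 1) − 34·(row 2) gives 1550·m = 11·(-540) − 34·(-74) = -3424, so m = -1712/775.
Then c = ((-74) − 34·(-1712/775))/11 = 78/775.

m = -2.209, c = 0.101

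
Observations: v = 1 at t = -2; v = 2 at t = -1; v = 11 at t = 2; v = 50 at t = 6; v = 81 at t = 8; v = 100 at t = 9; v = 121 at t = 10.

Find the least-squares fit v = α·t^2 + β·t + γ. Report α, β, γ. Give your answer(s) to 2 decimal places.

α = 0.96, β = 2.22, γ = 2.41

MᵀM·[α, β, γ]ᵀ = Mᵀv reads: 21986·α + 2456·β + 290·γ = 27234;  2456·α + 290·β + 32·γ = 3076;  290·α + 32·β + 7·γ = 366.
(Σt^2·t^2 = 21986, Σt^2·t = 2456, Σt^2 = 290, Σt·t = 290, Σt = 32, Σ1 = 7, Σt^2·v = 27234, Σt·v = 3076, Σv = 366.)
Row-reducing yields α = 261041/272181, β = 603838/272181, γ = 218740/90727.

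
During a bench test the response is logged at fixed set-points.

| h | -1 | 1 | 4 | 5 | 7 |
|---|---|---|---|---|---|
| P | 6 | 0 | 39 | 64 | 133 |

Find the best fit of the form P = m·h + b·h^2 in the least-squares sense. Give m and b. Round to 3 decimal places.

With design matrix X, XᵀX = [[92, 532]; [532, 3284]] and XᵀP = [1401, 8747]ᵀ.
Δ = 92·3284 − 532² = 19104.
m = (1401·3284 − 532·8747)/19104 = -6565/2388; b = (92·8747 − 532·1401)/19104 = 1856/597.

m = -2.749, b = 3.109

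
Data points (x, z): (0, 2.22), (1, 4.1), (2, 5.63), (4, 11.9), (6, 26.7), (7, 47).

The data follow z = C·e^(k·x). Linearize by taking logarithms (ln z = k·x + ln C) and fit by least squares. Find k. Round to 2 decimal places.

Taking logs, ln z = k·x + ln C, so regress ln z on x.
Over the data: Σx = 20.0000, Σ(x)² = 106.0000, Σln z = 13.5480, Σx·ln z = 61.4324.
Normal system: [[106.0000, 20.0000]; [20.0000, 6]]·[k, ln C]ᵀ = [61.4324, 13.5480]ᵀ.
Δ = 106.0000·6 − (20.0000)² = 236.0000; k = (61.4324·6 − 20.0000·13.5480)/236.0000 = 0.41371, ln C = (106.0000·13.5480 − 20.0000·61.4324)/236.0000 = 0.87896.

k = 0.41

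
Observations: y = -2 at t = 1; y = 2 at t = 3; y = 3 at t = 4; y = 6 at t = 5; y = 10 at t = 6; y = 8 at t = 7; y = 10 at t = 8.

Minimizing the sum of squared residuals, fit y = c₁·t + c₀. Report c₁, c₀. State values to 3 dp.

Entries of MᵀM: Σt·t = 200, Σt = 34, Σ1 = 7.
For Mᵀy: Σt·y = 242, Σy = 37.
Eliminating c₀: 7·(row 1) − 34·(row 2) gives 244·c₁ = 7·242 − 34·37 = 436, so c₁ = 109/61.
Then c₀ = (37 − 34·(109/61))/7 = -207/61.

c₁ = 1.787, c₀ = -3.393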